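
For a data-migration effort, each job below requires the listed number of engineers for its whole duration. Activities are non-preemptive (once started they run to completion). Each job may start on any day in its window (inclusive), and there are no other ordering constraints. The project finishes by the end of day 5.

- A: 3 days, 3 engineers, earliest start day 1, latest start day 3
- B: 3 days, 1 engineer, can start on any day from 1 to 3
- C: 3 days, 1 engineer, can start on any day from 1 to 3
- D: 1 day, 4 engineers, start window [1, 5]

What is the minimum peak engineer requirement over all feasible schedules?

5

Early-start (A@1, B@1, C@1, D@1) gives peak 9: d1:9  d2:5  d3:5  d4:0  d5:0.
Shift D→4.
Schedule A@1, B@1, C@1, D@4: d1:5  d2:5  d3:5  d4:4  d5:0 — peak 5.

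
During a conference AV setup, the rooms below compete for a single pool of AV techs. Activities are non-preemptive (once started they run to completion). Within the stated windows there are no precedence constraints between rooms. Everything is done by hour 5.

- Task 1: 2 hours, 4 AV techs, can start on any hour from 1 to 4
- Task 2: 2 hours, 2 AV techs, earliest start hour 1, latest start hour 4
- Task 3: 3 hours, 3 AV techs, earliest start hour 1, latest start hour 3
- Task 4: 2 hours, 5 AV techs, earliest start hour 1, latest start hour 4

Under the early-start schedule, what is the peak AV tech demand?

Early-start schedule: Task 1@1, Task 2@1, Task 3@1, Task 4@1.
Load per hour: hour 1: 14, hour 2: 14, hour 3: 3, hour 4: 0, hour 5: 0.
Peak is 14.

14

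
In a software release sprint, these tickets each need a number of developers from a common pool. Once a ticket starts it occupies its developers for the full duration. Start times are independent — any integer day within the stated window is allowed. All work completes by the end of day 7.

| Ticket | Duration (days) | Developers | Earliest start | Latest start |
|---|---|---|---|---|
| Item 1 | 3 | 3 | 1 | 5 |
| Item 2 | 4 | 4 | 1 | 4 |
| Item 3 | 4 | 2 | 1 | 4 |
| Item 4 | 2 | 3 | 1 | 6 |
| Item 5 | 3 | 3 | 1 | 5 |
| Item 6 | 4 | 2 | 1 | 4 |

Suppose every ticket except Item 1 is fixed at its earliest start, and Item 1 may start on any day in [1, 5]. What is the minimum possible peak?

14

Item 1@1: d1:17  d2:17  d3:14  d4:8  d5:0  d6:0  d7:0 → peak 17
Item 1@2: d1:14  d2:17  d3:14  d4:11  d5:0  d6:0  d7:0 → peak 17
Item 1@3: d1:14  d2:14  d3:14  d4:11  d5:3  d6:0  d7:0 → peak 14
Item 1@4: d1:14  d2:14  d3:11  d4:11  d5:3  d6:3  d7:0 → peak 14
Item 1@5: d1:14  d2:14  d3:11  d4:8  d5:3  d6:3  d7:3 → peak 14
Best is Item 1@3, peak 14.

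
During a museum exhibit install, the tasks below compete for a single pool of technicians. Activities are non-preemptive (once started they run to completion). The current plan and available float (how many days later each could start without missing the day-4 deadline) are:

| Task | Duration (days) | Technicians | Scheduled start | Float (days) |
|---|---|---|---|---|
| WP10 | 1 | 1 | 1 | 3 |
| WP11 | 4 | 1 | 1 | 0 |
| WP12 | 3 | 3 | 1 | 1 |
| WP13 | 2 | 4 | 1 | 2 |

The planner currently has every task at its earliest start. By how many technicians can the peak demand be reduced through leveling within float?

Early-start peak: d1:9  d2:8  d3:4  d4:1 ⇒ 9.
Leveled (WP10@1, WP11@1, WP12@1, WP13@2): d1:5  d2:8  d3:8  d4:1 ⇒ 8.
Reduction 9 − 8 = 1.

1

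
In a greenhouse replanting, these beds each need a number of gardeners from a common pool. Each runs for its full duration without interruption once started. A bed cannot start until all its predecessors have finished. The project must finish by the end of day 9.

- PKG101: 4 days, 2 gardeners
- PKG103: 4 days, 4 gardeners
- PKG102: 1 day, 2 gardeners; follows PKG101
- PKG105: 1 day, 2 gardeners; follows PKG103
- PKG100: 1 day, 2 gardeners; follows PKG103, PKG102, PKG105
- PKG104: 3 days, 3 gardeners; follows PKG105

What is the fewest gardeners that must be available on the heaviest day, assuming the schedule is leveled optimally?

6

Schedule PKG101@1, PKG103@1, PKG102@5, PKG105@5, PKG100@6, PKG104@6: d1:6  d2:6  d3:6  d4:6  d5:4  d6:5  d7:3  d8:3  d9:0 — peak 6.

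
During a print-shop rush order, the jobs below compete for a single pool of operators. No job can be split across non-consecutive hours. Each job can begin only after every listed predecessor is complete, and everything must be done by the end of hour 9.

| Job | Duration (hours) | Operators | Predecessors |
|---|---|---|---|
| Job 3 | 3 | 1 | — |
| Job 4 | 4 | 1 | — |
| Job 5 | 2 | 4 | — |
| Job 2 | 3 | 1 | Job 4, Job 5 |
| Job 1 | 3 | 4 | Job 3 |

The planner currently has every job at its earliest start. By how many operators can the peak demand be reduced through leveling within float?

1

Early-start peak: h1:6  h2:6  h3:2  h4:5  h5:5  h6:5  h7:1  h8:0  h9:0 ⇒ 6.
Leveled (Job 3@1, Job 4@1, Job 5@4, Job 2@6, Job 1@6): h1:2  h2:2  h3:2  h4:5  h5:4  h6:5  h7:5  h8:5  h9:0 ⇒ 5.
Reduction 6 − 5 = 1.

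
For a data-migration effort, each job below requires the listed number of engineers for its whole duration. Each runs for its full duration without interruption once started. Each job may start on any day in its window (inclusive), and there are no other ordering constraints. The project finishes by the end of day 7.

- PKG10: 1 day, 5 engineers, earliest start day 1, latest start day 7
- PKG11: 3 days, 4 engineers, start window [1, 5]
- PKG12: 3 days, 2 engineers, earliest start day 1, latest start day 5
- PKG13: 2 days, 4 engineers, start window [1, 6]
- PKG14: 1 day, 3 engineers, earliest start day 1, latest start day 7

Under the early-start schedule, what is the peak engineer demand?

18

Early-start schedule: PKG10@1, PKG11@1, PKG12@1, PKG13@1, PKG14@1.
Load per day: day 1: 18, day 2: 10, day 3: 6, day 4: 0, day 5: 0, day 6: 0, day 7: 0.
Peak is 18.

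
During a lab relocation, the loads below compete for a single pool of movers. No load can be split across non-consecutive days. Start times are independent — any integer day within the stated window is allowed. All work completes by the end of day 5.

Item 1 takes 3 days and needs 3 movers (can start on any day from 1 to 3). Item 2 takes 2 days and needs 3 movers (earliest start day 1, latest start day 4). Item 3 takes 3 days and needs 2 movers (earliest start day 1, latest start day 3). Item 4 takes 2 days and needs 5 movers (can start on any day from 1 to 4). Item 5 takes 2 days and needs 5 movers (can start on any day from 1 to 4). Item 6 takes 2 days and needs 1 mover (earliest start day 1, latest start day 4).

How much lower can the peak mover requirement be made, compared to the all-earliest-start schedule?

9

Early-start peak: d1:19  d2:19  d3:5  d4:0  d5:0 ⇒ 19.
Leveled (Item 1@1, Item 2@1, Item 3@1, Item 4@3, Item 5@4, Item 6@1): d1:9  d2:9  d3:10  d4:10  d5:5 ⇒ 10.
Reduction 19 − 10 = 9.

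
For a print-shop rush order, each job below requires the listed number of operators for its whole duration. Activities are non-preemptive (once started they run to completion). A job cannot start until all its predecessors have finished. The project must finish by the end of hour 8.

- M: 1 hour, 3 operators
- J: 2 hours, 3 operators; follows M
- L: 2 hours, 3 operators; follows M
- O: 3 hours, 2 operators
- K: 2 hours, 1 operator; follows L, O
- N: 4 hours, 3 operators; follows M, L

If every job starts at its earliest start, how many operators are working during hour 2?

At early start, hour 2 has: J, L, O.
Demand: 3 + 3 + 2 = 8.

8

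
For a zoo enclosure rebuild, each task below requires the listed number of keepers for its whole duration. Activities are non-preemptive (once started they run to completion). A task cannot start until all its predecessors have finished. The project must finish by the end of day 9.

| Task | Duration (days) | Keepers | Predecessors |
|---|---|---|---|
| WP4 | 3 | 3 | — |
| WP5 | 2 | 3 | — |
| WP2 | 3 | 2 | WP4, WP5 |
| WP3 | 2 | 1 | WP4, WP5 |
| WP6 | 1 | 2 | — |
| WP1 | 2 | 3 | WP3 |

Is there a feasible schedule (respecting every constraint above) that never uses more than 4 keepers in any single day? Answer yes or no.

no

The minimum achievable peak is 5; 4 < 5, so no feasible schedule stays within the cap.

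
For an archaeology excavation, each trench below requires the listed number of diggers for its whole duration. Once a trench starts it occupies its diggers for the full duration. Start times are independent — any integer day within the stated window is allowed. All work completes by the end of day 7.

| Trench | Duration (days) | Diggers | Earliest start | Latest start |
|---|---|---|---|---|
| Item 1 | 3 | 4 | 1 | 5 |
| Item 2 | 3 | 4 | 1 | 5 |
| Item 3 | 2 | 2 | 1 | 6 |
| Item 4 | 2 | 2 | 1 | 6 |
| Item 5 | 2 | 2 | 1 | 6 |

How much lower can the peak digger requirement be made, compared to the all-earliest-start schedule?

8

Early-start peak: d1:14  d2:14  d3:8  d4:0  d5:0  d6:0  d7:0 ⇒ 14.
Leveled (Item 1@1, Item 2@4, Item 3@1, Item 4@3, Item 5@5): d1:6  d2:6  d3:6  d4:6  d5:6  d6:6  d7:0 ⇒ 6.
Reduction 14 − 6 = 8.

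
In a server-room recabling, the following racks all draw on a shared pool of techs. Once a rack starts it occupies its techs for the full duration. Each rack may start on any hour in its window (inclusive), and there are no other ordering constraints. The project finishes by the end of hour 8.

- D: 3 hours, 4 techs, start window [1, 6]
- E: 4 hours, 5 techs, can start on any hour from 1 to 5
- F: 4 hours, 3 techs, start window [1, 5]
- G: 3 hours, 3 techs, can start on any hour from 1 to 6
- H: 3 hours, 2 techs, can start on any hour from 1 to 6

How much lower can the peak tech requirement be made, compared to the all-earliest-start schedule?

8

Early-start peak: h1:17  h2:17  h3:17  h4:8  h5:0  h6:0  h7:0  h8:0 ⇒ 17.
Leveled (D@1, E@1, F@4, G@5, H@5): h1:9  h2:9  h3:9  h4:8  h5:8  h6:8  h7:8  h8:0 ⇒ 9.
Reduction 17 − 9 = 8.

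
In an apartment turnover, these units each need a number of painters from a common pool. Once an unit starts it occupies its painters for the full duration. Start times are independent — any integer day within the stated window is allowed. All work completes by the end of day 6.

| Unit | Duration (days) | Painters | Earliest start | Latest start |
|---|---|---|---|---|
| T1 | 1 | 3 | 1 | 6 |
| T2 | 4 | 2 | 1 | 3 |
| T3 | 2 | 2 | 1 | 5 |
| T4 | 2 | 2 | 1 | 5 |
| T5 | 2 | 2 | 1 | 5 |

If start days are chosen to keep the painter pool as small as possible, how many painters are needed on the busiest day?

Early-start (T1@1, T2@1, T3@1, T4@1, T5@1) gives peak 11: d1:11  d2:8  d3:2  d4:2  d5:0  d6:0.
Shift T3→2, T4→4, T5→5.
Schedule T1@1, T2@1, T3@2, T4@4, T5@5: d1:5  d2:4  d3:4  d4:4  d5:4  d6:2 — peak 5.

5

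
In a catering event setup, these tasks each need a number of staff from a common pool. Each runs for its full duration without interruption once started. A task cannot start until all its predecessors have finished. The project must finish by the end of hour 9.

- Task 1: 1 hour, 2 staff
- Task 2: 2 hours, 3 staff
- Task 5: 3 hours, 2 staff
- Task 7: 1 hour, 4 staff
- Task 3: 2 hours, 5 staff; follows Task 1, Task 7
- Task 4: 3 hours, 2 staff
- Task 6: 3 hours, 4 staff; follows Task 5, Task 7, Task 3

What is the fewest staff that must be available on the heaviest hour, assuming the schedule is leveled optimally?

6

Early-start (Task 1@1, Task 2@1, Task 5@1, Task 7@1, Task 3@2, Task 4@1, Task 6@4) gives peak 13: h1:13  h2:12  h3:9  h4:4  h5:4  h6:4  h7:0  h8:0  h9:0.
Shift Task 5→2, Task 7→3, Task 3→5, Task 4→7, Task 6→7.
Schedule Task 1@1, Task 2@1, Task 5@2, Task 7@3, Task 3@5, Task 4@7, Task 6@7: h1:5  h2:5  h3:6  h4:2  h5:5  h6:5  h7:6  h8:6  h9:6 — peak 6.
Total staffer-hours = 46 over 9 hours ⇒ peak ≥ ⌈46/9⌉ = 6, so 6 is optimal.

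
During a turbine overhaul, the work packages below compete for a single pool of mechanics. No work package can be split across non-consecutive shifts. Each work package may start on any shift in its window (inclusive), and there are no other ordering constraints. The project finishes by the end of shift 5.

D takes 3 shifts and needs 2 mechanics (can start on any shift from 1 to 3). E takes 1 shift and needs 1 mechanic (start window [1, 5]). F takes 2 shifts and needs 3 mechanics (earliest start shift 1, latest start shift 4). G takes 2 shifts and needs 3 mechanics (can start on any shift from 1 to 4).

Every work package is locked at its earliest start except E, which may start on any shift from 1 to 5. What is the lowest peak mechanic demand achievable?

E@1: s1:9  s2:8  s3:2  s4:0  s5:0 → peak 9
E@2: s1:8  s2:9  s3:2  s4:0  s5:0 → peak 9
E@3: s1:8  s2:8  s3:3  s4:0  s5:0 → peak 8
E@4: s1:8  s2:8  s3:2  s4:1  s5:0 → peak 8
E@5: s1:8  s2:8  s3:2  s4:0  s5:1 → peak 8
Best is E@3, peak 8.

8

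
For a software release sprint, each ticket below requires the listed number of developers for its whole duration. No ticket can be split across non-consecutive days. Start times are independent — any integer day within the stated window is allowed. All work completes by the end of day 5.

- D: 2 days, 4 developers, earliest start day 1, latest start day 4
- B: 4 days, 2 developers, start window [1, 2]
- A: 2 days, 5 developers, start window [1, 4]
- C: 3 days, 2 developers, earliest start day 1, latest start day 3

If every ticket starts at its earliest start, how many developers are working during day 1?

At early start, day 1 has: D, B, A, C.
Demand: 4 + 2 + 5 + 2 = 13.

13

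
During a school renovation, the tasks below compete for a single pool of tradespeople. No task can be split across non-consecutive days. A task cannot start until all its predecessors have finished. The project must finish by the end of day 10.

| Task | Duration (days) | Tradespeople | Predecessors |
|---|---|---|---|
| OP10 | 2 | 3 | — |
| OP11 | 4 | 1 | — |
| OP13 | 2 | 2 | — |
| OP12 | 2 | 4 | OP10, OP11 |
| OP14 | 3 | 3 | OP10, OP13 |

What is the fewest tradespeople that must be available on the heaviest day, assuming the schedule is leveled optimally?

Early-start (OP10@1, OP11@1, OP13@1, OP12@5, OP14@3) gives peak 7: d1:6  d2:6  d3:4  d4:4  d5:7  d6:4  d7:0  d8:0  d9:0  d10:0.
Shift OP13→3, OP14→7.
Schedule OP10@1, OP11@1, OP13@3, OP12@5, OP14@7: d1:4  d2:4  d3:3  d4:3  d5:4  d6:4  d7:3  d8:3  d9:3  d10:0 — peak 4.
Total tradesperson-days = 31 over 10 days ⇒ peak ≥ ⌈31/10⌉ = 4, so 4 is optimal.

4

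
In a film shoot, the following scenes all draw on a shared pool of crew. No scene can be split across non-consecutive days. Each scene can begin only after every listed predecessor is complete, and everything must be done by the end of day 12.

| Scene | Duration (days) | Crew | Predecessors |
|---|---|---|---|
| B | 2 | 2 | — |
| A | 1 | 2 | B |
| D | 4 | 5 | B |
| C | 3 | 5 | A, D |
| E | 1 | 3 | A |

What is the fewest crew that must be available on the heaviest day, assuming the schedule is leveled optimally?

5

Early-start (B@1, A@3, D@3, C@7, E@4) gives peak 8: d1:2  d2:2  d3:7  d4:8  d5:5  d6:5  d7:5  d8:5  d9:5  d10:0  d11:0  d12:0.
Shift D→4, C→8, E→11.
Schedule B@1, A@3, D@4, C@8, E@11: d1:2  d2:2  d3:2  d4:5  d5:5  d6:5  d7:5  d8:5  d9:5  d10:5  d11:3  d12:0 — peak 5.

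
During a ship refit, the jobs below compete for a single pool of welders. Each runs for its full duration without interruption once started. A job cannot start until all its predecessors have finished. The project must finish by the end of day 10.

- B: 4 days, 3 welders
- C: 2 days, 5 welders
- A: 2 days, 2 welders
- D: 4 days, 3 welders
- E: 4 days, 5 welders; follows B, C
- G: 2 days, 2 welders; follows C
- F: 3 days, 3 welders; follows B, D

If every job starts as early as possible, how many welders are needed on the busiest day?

Early-start schedule: B@1, C@1, A@1, D@1, E@5, G@3, F@5.
Load per day: day 1: 13, day 2: 13, day 3: 8, day 4: 8, day 5: 8, day 6: 8, day 7: 8, day 8: 5, day 9: 0, day 10: 0.
Peak is 13.

13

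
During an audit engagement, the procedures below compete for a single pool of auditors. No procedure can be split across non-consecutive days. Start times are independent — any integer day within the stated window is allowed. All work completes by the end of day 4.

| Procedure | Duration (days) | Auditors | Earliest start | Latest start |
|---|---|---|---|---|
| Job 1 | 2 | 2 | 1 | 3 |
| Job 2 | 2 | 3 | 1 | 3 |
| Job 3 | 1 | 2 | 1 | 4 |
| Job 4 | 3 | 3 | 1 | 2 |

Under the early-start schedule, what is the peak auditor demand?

Early-start schedule: Job 1@1, Job 2@1, Job 3@1, Job 4@1.
Load per day: day 1: 10, day 2: 8, day 3: 3, day 4: 0.
Peak is 10.

10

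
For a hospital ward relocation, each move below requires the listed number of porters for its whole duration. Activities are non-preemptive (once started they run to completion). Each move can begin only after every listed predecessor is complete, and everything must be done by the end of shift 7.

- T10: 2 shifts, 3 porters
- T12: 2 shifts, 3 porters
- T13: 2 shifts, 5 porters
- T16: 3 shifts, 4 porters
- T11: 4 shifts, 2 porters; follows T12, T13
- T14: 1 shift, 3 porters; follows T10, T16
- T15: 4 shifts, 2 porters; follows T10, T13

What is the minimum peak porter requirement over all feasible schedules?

11

Early-start (T10@1, T12@1, T13@1, T16@1, T11@3, T14@4, T15@3) gives peak 15: s1:15  s2:15  s3:8  s4:7  s5:4  s6:4  s7:0.
Shift T16→3, T14→6.
Schedule T10@1, T12@1, T13@1, T16@3, T11@3, T14@6, T15@3: s1:11  s2:11  s3:8  s4:8  s5:8  s6:7  s7:0 — peak 11.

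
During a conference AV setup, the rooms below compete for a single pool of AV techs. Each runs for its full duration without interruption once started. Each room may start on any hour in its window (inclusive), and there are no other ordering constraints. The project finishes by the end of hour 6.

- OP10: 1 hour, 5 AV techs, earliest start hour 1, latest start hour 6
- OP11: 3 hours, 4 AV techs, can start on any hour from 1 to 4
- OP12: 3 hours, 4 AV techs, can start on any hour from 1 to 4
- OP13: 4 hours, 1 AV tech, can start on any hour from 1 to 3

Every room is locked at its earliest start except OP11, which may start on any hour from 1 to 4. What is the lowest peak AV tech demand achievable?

OP11@1: h1:14  h2:9  h3:9  h4:1  h5:0  h6:0 → peak 14
OP11@2: h1:10  h2:9  h3:9  h4:5  h5:0  h6:0 → peak 10
OP11@3: h1:10  h2:5  h3:9  h4:5  h5:4  h6:0 → peak 10
OP11@4: h1:10  h2:5  h3:5  h4:5  h5:4  h6:4 → peak 10
Best is OP11@2, peak 10.

10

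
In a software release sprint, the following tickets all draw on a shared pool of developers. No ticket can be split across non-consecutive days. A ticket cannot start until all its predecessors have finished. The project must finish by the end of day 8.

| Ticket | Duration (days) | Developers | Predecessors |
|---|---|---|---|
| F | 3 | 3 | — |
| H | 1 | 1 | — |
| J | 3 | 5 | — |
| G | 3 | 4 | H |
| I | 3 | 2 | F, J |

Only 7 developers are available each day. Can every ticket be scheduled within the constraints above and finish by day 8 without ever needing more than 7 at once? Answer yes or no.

The minimum achievable peak is 8; 7 < 8, so no feasible schedule stays within the cap.

no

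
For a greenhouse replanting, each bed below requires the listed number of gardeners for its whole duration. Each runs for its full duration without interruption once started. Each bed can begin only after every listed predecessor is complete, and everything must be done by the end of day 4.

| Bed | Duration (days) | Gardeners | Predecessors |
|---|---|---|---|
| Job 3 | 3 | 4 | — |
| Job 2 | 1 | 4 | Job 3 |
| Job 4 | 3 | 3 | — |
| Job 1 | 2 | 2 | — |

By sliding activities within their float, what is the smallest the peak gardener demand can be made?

9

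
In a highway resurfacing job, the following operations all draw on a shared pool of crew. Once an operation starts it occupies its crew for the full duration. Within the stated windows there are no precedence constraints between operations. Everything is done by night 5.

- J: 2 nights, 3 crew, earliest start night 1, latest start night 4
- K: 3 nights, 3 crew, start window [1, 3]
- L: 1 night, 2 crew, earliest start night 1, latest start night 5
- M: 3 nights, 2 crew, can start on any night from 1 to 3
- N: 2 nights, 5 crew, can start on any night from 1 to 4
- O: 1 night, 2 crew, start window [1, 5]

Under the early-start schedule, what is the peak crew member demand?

17

Early-start schedule: J@1, K@1, L@1, M@1, N@1, O@1.
Load per night: night 1: 17, night 2: 13, night 3: 5, night 4: 0, night 5: 0.
Peak is 17.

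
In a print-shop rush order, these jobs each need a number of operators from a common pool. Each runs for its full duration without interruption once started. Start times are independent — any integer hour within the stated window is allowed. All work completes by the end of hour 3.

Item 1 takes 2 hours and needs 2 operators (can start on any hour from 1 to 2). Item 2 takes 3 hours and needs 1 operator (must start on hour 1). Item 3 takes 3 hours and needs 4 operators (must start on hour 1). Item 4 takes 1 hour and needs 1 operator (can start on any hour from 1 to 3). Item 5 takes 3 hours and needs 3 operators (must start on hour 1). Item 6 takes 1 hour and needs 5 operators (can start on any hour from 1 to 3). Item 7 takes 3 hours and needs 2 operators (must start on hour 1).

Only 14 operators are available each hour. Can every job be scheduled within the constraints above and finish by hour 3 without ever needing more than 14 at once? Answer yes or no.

no

The minimum achievable peak is 15; 14 < 15, so no feasible schedule stays within the cap.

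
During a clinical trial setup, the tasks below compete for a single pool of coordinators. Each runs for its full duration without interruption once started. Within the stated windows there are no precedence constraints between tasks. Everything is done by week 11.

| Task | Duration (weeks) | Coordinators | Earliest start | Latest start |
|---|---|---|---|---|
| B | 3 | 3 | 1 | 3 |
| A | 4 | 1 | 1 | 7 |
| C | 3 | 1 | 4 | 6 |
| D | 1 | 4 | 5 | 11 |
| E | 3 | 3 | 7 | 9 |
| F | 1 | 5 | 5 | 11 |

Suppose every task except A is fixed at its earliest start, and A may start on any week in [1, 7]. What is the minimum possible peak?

A@1: w1:4  w2:4  w3:4  w4:2  w5:10  w6:1  w7:3  w8:3  w9:3  w10:0  w11:0 → peak 10
A@2: w1:3  w2:4  w3:4  w4:2  w5:11  w6:1  w7:3  w8:3  w9:3  w10:0  w11:0 → peak 11
A@3: w1:3  w2:3  w3:4  w4:2  w5:11  w6:2  w7:3  w8:3  w9:3  w10:0  w11:0 → peak 11
A@4: w1:3  w2:3  w3:3  w4:2  w5:11  w6:2  w7:4  w8:3  w9:3  w10:0  w11:0 → peak 11
A@5: w1:3  w2:3  w3:3  w4:1  w5:11  w6:2  w7:4  w8:4  w9:3  w10:0  w11:0 → peak 11
A@6: w1:3  w2:3  w3:3  w4:1  w5:10  w6:2  w7:4  w8:4  w9:4  w10:0  w11:0 → peak 10
A@7: w1:3  w2:3  w3:3  w4:1  w5:10  w6:1  w7:4  w8:4  w9:4  w10:1  w11:0 → peak 10
Best is A@1, peak 10.

10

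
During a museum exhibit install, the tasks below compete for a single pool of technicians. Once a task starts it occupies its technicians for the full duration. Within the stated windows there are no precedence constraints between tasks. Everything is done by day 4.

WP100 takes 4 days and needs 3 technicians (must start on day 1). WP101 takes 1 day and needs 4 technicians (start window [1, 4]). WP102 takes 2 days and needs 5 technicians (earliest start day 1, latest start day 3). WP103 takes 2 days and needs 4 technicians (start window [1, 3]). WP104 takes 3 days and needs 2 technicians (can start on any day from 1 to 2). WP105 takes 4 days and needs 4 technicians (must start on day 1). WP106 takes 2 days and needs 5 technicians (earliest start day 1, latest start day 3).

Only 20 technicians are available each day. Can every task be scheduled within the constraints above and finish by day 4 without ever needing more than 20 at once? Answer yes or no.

Schedule WP100@1, WP101@1, WP102@1, WP103@2, WP104@1, WP105@1, WP106@3: d1:18  d2:18  d3:18  d4:12 — peak 18 ≤ 20.

yes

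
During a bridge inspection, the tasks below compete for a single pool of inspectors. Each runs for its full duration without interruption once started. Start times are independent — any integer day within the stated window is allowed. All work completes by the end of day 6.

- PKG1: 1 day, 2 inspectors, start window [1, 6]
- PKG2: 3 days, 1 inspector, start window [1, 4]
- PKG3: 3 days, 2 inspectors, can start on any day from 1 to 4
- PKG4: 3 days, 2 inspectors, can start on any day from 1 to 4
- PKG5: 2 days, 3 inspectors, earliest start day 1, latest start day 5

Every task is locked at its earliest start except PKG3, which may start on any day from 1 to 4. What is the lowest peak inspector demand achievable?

8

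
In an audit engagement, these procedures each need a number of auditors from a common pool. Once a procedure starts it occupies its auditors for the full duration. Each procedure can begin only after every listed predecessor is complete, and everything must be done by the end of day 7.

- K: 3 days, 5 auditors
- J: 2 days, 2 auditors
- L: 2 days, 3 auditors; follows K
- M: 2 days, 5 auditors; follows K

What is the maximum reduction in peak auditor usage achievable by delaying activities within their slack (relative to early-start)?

Early-start peak: d1:7  d2:7  d3:5  d4:8  d5:8  d6:0  d7:0 ⇒ 8.
Leveled (K@1, J@4, L@4, M@6): d1:5  d2:5  d3:5  d4:5  d5:5  d6:5  d7:5 ⇒ 5.
Reduction 8 − 5 = 3.

3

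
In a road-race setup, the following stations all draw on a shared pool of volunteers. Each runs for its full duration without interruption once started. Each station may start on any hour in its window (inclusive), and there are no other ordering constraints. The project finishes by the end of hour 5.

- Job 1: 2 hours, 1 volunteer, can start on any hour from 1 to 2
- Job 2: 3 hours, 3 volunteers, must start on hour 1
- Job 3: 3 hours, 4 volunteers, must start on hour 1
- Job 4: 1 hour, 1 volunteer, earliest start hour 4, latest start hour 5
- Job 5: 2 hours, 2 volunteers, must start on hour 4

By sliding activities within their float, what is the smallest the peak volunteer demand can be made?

Schedule Job 1@1, Job 2@1, Job 3@1, Job 4@4, Job 5@4: h1:8  h2:8  h3:7  h4:3  h5:2 — peak 8.
No arrangement of the 4 feasible schedules does better.

8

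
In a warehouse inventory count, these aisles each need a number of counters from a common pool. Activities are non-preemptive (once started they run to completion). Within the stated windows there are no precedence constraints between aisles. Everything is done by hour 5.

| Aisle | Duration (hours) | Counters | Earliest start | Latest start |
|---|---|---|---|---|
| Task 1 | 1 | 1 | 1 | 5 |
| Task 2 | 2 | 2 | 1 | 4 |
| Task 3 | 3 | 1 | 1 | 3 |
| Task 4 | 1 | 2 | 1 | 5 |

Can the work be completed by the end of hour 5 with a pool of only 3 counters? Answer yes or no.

Schedule Task 1@1, Task 2@1, Task 3@2, Task 4@3: h1:3  h2:3  h3:3  h4:1  h5:0 — peak 3 ≤ 3.

yes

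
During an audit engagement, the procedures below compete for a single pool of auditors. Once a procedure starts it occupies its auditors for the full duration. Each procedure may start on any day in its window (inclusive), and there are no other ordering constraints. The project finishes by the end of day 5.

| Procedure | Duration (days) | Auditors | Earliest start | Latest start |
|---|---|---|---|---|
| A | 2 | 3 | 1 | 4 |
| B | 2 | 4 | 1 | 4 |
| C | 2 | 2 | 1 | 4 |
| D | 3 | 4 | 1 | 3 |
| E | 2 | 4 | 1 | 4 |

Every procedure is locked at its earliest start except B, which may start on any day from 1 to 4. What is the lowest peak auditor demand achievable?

B@1: d1:17  d2:17  d3:4  d4:0  d5:0 → peak 17
B@2: d1:13  d2:17  d3:8  d4:0  d5:0 → peak 17
B@3: d1:13  d2:13  d3:8  d4:4  d5:0 → peak 13
B@4: d1:13  d2:13  d3:4  d4:4  d5:4 → peak 13
Best is B@3, peak 13.

13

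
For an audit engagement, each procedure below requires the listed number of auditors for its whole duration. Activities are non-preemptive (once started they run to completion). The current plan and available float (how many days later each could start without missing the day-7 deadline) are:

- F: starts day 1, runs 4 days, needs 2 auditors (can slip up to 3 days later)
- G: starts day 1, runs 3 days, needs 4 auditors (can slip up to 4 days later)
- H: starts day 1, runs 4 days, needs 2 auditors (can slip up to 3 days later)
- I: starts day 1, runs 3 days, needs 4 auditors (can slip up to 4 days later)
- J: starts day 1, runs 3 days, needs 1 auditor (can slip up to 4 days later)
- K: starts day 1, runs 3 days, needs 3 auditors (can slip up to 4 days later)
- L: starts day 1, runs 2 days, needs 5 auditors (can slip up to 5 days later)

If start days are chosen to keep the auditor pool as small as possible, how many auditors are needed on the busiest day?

11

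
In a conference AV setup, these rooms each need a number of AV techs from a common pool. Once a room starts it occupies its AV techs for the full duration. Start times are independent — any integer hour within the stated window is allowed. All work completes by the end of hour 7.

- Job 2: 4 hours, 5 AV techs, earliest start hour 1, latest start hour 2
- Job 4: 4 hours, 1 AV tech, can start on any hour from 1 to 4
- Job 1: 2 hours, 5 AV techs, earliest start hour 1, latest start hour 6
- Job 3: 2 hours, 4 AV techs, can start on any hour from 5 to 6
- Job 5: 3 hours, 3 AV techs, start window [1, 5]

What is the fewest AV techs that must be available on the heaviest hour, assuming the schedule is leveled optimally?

Early-start (Job 2@1, Job 4@1, Job 1@1, Job 3@5, Job 5@1) gives peak 14: h1:14  h2:14  h3:9  h4:6  h5:4  h6:4  h7:0.
Shift Job 1→5.
Schedule Job 2@1, Job 4@1, Job 1@5, Job 3@5, Job 5@1: h1:9  h2:9  h3:9  h4:6  h5:9  h6:9  h7:0 — peak 9.

9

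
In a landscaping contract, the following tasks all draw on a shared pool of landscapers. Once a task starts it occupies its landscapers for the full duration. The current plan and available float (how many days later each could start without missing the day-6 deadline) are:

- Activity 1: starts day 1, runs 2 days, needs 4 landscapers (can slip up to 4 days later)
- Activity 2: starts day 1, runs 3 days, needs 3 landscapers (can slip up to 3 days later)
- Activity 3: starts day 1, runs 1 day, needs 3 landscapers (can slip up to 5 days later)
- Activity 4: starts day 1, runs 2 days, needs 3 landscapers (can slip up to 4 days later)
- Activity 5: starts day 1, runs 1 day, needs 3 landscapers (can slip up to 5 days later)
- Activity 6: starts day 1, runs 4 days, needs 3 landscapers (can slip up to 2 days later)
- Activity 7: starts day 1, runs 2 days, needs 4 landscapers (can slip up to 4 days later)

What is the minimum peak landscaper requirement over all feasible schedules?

Early-start (Activity 1@1, Activity 2@1, Activity 3@1, Activity 4@1, Activity 5@1, Activity 6@1, Activity 7@1) gives peak 23: d1:23  d2:17  d3:6  d4:3  d5:0  d6:0.
Shift Activity 2→3, Activity 3→3, Activity 4→4, Activity 5→6, Activity 6→3.
Schedule Activity 1@1, Activity 2@3, Activity 3@3, Activity 4@4, Activity 5@6, Activity 6@3, Activity 7@1: d1:8  d2:8  d3:9  d4:9  d5:9  d6:6 — peak 9.
Total landscaper-days = 49 over 6 days ⇒ peak ≥ ⌈49/6⌉ = 9, so 9 is optimal.

9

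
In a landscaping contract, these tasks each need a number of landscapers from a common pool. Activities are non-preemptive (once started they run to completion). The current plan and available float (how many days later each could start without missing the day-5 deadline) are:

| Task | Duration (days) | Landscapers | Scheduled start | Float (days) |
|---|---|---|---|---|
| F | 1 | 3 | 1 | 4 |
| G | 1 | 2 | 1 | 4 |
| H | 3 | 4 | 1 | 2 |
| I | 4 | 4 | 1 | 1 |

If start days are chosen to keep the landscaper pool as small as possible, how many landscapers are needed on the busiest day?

Early-start (F@1, G@1, H@1, I@1) gives peak 13: d1:13  d2:8  d3:8  d4:4  d5:0.
Shift H→2, I→2.
Schedule F@1, G@1, H@2, I@2: d1:5  d2:8  d3:8  d4:8  d5:4 — peak 8.

8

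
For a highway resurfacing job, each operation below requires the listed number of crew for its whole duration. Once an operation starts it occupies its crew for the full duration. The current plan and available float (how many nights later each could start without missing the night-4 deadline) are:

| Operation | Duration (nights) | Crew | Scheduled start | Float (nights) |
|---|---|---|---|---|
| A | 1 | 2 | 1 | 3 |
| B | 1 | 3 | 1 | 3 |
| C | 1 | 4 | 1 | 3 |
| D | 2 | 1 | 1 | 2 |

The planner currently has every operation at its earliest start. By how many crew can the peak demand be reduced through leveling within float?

6

Early-start peak: n1:10  n2:1  n3:0  n4:0 ⇒ 10.
Leveled (A@1, B@2, C@3, D@1): n1:3  n2:4  n3:4  n4:0 ⇒ 4.
Reduction 10 − 4 = 6.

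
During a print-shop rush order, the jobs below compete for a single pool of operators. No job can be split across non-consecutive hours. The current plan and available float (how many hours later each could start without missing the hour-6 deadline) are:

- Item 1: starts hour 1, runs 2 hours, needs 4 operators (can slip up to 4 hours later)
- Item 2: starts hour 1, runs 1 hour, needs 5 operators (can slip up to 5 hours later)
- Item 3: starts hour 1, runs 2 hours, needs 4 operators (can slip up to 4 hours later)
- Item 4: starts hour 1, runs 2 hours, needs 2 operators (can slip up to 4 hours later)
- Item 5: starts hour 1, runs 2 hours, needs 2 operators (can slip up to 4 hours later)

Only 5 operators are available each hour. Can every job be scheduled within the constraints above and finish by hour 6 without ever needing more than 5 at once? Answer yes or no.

no

The minimum achievable peak is 6; 5 < 6, so no feasible schedule stays within the cap.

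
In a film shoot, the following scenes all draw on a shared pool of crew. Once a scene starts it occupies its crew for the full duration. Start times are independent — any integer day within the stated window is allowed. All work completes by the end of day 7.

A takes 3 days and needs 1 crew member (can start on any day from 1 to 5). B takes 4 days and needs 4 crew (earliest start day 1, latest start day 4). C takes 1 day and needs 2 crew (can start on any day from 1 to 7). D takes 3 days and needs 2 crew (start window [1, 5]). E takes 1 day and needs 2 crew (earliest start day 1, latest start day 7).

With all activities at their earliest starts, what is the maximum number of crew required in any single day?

Early-start schedule: A@1, B@1, C@1, D@1, E@1.
Load per day: day 1: 11, day 2: 7, day 3: 7, day 4: 4, day 5: 0, day 6: 0, day 7: 0.
Peak is 11.

11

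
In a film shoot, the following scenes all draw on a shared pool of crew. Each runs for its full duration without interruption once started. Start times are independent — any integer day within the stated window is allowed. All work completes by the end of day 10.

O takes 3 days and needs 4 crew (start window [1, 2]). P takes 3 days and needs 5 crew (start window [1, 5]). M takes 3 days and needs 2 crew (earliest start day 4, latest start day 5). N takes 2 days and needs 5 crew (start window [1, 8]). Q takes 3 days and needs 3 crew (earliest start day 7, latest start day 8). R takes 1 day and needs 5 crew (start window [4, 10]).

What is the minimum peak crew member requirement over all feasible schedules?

8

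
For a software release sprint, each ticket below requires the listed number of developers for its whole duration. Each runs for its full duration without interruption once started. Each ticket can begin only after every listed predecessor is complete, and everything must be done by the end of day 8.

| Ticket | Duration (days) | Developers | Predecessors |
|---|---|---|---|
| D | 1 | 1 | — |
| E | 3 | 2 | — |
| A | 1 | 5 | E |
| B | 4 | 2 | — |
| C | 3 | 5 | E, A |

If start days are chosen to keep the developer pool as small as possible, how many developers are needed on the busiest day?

Early-start (D@1, E@1, A@4, B@1, C@5) gives peak 7: d1:5  d2:4  d3:4  d4:7  d5:5  d6:5  d7:5  d8:0.
Shift A→5, C→6.
Schedule D@1, E@1, A@5, B@1, C@6: d1:5  d2:4  d3:4  d4:2  d5:5  d6:5  d7:5  d8:5 — peak 5.
Total developer-days = 35 over 8 days ⇒ peak ≥ ⌈35/8⌉ = 5, so 5 is optimal.

5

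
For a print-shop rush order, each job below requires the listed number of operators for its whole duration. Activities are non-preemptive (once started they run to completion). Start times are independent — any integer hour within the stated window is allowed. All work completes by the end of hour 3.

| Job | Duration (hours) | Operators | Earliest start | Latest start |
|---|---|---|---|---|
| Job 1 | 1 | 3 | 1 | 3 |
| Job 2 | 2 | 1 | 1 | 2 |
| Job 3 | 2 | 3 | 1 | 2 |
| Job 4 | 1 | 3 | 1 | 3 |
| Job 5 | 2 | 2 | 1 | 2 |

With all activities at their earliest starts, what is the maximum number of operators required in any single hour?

12

Early-start schedule: Job 1@1, Job 2@1, Job 3@1, Job 4@1, Job 5@1.
Load per hour: hour 1: 12, hour 2: 6, hour 3: 0.
Peak is 12.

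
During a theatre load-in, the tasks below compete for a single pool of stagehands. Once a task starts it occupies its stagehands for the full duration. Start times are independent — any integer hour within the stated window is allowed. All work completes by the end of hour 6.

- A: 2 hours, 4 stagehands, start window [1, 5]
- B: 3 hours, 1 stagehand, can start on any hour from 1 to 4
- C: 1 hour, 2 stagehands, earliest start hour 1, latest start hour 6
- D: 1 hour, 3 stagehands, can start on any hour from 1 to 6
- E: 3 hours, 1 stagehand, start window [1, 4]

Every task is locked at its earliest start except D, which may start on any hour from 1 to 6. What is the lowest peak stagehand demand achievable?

D@1: h1:11  h2:6  h3:2  h4:0  h5:0  h6:0 → peak 11
D@2: h1:8  h2:9  h3:2  h4:0  h5:0  h6:0 → peak 9
D@3: h1:8  h2:6  h3:5  h4:0  h5:0  h6:0 → peak 8
D@4: h1:8  h2:6  h3:2  h4:3  h5:0  h6:0 → peak 8
D@5: h1:8  h2:6  h3:2  h4:0  h5:3  h6:0 → peak 8
D@6: h1:8  h2:6  h3:2  h4:0  h5:0  h6:3 → peak 8
Best is D@3, peak 8.

8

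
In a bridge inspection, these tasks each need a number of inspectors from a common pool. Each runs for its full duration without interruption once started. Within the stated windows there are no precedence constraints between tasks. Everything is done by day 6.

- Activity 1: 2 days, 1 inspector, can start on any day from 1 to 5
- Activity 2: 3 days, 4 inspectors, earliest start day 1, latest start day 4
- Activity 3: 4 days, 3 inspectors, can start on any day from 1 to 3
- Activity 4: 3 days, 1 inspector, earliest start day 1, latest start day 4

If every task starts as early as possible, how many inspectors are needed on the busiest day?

Early-start schedule: Activity 1@1, Activity 2@1, Activity 3@1, Activity 4@1.
Load per day: day 1: 9, day 2: 9, day 3: 8, day 4: 3, day 5: 0, day 6: 0.
Peak is 9.

9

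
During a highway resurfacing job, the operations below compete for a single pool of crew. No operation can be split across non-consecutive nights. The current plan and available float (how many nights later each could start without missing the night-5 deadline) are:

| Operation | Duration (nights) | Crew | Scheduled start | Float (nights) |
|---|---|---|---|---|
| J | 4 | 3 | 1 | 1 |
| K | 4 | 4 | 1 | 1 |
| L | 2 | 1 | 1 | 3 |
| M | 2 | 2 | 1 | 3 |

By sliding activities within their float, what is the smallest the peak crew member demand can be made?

9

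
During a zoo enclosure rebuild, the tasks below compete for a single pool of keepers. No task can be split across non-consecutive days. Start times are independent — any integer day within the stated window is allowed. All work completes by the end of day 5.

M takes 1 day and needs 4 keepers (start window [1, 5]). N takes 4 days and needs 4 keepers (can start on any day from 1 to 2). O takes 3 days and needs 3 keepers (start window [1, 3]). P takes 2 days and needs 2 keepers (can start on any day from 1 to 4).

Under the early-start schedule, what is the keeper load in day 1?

13

At early start, day 1 has: M, N, O, P.
Demand: 4 + 4 + 3 + 2 = 13.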